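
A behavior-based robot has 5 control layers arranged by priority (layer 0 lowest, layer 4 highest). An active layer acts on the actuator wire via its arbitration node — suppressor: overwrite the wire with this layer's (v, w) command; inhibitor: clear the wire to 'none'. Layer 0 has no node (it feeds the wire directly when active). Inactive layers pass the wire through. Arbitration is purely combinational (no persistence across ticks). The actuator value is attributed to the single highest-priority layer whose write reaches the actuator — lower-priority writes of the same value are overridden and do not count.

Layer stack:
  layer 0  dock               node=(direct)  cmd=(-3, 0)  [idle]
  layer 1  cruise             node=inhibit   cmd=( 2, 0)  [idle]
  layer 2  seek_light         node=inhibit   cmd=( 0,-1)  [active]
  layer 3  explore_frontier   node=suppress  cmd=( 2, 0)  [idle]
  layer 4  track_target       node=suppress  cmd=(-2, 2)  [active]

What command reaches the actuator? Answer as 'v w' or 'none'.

[0] dock off; wire := none
[1] cruise off; pass none
[2] seek_light on (inhibit); wire := none
[3] explore_frontier off; pass none
[4] track_target on (suppress); wire := (-2, 2)
output (-2, 2)

-2 2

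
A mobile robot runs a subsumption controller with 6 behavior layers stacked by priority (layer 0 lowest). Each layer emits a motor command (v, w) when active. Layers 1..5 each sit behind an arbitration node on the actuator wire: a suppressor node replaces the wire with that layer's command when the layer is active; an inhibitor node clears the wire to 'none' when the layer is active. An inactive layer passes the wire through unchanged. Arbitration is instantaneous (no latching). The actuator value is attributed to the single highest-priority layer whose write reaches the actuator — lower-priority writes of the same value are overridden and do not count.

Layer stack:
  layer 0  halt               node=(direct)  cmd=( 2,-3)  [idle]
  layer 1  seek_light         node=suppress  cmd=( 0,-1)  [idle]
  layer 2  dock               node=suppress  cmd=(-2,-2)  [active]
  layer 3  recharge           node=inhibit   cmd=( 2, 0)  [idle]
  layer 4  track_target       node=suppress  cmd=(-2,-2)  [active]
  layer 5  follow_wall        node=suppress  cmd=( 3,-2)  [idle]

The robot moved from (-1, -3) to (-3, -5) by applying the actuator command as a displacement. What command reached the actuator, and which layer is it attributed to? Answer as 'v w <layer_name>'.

displacement = (-3, -5) − (-1, -3) = (-2, -2)
[0] halt off; wire := none
[1] seek_light off; pass none
[2] dock on (suppress); wire := (-2, -2)
[3] recharge off; pass (-2, -2)
[4] track_target on (suppress); wire := (-2, -2)
[5] follow_wall off; pass (-2, -2)
output (-2, -2) — from layer 4 (track_target)

-2 -2 track_target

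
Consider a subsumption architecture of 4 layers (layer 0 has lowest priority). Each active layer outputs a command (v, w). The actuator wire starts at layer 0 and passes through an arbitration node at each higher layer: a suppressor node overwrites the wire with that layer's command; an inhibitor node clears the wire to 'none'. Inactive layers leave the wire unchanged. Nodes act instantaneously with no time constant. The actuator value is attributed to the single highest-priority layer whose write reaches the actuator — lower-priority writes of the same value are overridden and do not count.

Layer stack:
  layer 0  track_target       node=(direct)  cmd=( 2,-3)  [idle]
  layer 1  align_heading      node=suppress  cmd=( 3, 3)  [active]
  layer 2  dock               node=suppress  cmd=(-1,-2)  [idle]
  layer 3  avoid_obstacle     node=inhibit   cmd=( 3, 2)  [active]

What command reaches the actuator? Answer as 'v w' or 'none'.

none

[0] track_target off; wire := none
[1] align_heading on (suppress); wire := (3, 3)
[2] dock off; pass (3, 3)
[3] avoid_obstacle on (inhibit); wire := none
output none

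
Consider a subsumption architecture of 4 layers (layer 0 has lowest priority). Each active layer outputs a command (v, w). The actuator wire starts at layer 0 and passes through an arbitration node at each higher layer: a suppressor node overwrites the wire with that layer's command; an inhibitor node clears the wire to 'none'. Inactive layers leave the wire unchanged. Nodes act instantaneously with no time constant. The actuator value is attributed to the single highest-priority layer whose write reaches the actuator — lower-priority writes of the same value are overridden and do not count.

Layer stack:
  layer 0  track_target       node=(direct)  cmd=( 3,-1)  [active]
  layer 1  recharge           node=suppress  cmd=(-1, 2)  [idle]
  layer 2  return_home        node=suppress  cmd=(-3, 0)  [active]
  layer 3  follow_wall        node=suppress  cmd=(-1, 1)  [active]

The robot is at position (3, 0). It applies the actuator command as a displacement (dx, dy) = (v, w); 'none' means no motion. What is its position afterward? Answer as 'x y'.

2 1

layer 0 (track_target) active — direct: (3, -1)
layer 1 (recharge) idle — unchanged: (3, -1)
layer 2 (return_home) active — suppresses: (-3, 0)
layer 3 (follow_wall) active — suppresses: (-1, 1)
→ actuator (-1, 1)
position: (3, 0) + (-1, 1) = (2, 1)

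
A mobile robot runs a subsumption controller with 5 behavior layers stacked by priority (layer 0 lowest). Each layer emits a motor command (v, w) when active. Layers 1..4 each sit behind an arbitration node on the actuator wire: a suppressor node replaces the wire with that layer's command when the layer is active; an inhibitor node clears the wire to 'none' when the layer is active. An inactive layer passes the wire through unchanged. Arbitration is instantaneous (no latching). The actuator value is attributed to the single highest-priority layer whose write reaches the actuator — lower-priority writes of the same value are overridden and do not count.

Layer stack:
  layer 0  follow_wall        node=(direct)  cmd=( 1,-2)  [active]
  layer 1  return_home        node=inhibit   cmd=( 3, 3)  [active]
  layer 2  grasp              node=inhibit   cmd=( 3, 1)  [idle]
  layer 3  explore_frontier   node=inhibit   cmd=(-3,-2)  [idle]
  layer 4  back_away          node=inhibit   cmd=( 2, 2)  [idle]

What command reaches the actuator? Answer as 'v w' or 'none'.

[0] follow_wall on; wire := (1, -2)
[1] return_home on (inhibit); wire := none
[2] grasp off; pass none
[3] explore_frontier off; pass none
[4] back_away off; pass none
output none

none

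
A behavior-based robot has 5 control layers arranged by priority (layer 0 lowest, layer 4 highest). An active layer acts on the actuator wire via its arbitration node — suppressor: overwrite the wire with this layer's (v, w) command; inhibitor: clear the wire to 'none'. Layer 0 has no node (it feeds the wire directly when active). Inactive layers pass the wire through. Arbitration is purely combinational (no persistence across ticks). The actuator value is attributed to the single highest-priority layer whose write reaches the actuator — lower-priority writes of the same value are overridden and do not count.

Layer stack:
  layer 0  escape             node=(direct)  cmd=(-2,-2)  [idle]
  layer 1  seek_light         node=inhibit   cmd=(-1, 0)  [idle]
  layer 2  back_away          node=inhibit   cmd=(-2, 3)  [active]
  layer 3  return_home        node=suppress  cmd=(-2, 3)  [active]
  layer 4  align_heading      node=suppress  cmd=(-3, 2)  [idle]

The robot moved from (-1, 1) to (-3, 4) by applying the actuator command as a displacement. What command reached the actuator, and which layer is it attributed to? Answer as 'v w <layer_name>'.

-2 3 return_home

displacement = (-3, 4) − (-1, 1) = (-2, 3)
[0] escape off; wire := none
[1] seek_light off; pass none
[2] back_away on (inhibit); wire := none
[3] return_home on (suppress); wire := (-2, 3)
[4] align_heading off; pass (-2, 3)
output (-2, 3) — from layer 3 (return_home)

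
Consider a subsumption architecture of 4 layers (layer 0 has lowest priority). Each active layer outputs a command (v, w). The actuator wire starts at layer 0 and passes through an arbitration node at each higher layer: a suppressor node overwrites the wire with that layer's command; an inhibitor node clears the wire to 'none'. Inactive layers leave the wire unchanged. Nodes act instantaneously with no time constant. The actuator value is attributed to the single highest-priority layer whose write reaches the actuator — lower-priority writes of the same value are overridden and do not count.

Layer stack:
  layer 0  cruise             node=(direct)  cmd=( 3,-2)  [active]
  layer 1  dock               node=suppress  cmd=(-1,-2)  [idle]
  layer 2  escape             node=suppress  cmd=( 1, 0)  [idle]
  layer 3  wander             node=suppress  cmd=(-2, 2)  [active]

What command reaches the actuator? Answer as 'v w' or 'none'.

-2 2

layer 0 (cruise) active — direct: (3, -2)
layer 1 (dock) idle — unchanged: (3, -2)
layer 2 (escape) idle — unchanged: (3, -2)
layer 3 (wander) active — suppresses: (-2, 2)
→ actuator (-2, 2)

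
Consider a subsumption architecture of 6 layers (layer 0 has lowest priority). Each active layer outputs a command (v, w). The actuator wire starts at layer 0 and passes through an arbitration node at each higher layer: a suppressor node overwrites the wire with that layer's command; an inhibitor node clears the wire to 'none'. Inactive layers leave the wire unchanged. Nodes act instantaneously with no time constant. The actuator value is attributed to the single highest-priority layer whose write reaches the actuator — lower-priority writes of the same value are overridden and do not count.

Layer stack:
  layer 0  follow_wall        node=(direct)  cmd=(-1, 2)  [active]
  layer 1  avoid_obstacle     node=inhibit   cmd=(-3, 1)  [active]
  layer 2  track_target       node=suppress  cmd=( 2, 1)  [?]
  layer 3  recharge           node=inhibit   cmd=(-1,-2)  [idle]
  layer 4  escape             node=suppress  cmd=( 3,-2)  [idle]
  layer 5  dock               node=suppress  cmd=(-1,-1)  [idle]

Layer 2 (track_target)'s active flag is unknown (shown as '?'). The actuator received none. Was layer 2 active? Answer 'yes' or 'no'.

no

If layer 2 is active=yes:
  actuator would be (2, 1)
If layer 2 is active=no:
  actuator would be none
Observed none, so layer 2 was idle.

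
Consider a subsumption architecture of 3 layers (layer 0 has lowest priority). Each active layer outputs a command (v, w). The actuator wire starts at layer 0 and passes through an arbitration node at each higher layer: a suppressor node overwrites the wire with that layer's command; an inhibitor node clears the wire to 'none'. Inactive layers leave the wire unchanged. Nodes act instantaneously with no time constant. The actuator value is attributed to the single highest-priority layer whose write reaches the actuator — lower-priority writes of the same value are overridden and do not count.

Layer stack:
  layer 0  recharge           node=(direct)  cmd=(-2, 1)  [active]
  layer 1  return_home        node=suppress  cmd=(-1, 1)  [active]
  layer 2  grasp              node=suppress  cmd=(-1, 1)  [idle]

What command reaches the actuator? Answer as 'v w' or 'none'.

[0] recharge on; wire := (-2, 1)
[1] return_home on (suppress); wire := (-1, 1)
[2] grasp off; pass (-1, 1)
output (-1, 1)

-1 1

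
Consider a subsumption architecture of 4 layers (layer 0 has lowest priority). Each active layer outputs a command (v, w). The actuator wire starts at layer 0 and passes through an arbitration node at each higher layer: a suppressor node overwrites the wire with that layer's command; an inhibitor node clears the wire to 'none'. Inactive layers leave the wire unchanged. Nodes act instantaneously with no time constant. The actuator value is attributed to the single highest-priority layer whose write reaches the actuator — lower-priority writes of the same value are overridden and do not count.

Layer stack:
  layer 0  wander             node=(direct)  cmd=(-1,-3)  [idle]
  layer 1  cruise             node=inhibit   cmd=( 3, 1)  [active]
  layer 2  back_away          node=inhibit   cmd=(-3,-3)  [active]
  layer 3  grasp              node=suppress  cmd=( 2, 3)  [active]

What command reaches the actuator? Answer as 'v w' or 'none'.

L0 wander: idle → wire = none
L1 cruise: active, inhibitor → wire = none
L2 back_away: active, inhibitor → wire = none
L3 grasp: active, suppressor → wire = (2, 3)
actuator = (2, 3)

2 3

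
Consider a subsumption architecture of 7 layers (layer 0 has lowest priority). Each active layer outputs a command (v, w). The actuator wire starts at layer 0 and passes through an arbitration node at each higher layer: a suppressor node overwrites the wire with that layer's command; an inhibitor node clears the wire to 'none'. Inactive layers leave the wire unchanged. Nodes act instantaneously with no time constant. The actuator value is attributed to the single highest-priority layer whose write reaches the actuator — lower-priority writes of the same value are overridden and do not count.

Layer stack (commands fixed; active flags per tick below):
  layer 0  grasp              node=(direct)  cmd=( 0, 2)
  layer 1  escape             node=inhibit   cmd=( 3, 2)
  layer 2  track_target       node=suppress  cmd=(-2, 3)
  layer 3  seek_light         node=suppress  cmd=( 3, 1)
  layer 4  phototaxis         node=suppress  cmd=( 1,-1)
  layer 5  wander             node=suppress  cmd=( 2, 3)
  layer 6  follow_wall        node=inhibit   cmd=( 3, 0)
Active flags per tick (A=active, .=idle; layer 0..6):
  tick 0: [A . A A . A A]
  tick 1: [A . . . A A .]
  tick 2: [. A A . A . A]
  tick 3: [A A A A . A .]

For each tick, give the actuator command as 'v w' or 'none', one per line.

none
2 3
none
2 3

tick 0:
  L0 grasp: active, feeds wire = (0, 2)
  L1 escape: idle → wire stays (0, 2)
  L2 track_target: active, suppressor → wire = (-2, 3)
  L3 seek_light: active, suppressor → wire = (3, 1)
  L4 phototaxis: idle → wire stays (3, 1)
  L5 wander: active, suppressor → wire = (2, 3)
  L6 follow_wall: active, inhibitor → wire = none
  actuator = none
tick 1:
  L0 grasp: active, feeds wire = (0, 2)
  L1 escape: idle → wire stays (0, 2)
  L2 track_target: idle → wire stays (0, 2)
  L3 seek_light: idle → wire stays (0, 2)
  L4 phototaxis: active, suppressor → wire = (1, -1)
  L5 wander: active, suppressor → wire = (2, 3)
  L6 follow_wall: idle → wire stays (2, 3)
  actuator = (2, 3)
tick 2:
  L0 grasp: idle → wire = none
  L1 escape: active, inhibitor → wire = none
  L2 track_target: active, suppressor → wire = (-2, 3)
  L3 seek_light: idle → wire stays (-2, 3)
  L4 phototaxis: active, suppressor → wire = (1, -1)
  L5 wander: idle → wire stays (1, -1)
  L6 follow_wall: active, inhibitor → wire = none
  actuator = none
tick 3:
  L0 grasp: active, feeds wire = (0, 2)
  L1 escape: active, inhibitor → wire = none
  L2 track_target: active, suppressor → wire = (-2, 3)
  L3 seek_light: active, suppressor → wire = (3, 1)
  L4 phototaxis: idle → wire stays (3, 1)
  L5 wander: active, suppressor → wire = (2, 3)
  L6 follow_wall: idle → wire stays (2, 3)
  actuator = (2, 3)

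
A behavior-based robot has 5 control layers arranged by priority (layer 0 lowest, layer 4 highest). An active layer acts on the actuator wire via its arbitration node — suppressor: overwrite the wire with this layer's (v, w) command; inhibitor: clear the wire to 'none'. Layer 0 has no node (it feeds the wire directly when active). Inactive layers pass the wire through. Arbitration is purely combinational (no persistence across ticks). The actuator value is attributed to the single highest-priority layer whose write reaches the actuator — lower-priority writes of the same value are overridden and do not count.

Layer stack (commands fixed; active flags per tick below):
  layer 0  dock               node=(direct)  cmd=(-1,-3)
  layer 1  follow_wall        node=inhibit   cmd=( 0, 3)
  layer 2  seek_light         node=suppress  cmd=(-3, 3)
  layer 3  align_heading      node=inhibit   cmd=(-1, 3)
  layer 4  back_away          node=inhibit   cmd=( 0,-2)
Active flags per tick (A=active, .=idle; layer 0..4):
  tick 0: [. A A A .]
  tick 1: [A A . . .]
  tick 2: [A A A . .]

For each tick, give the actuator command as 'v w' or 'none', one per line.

tick 0:
  layer 0 (dock) idle — none
  layer 1 (follow_wall) active — inhibits: none
  layer 2 (seek_light) active — suppresses: (-3, 3)
  layer 3 (align_heading) active — inhibits: none
  layer 4 (back_away) idle — unchanged: none
  → actuator none
tick 1:
  layer 0 (dock) active — direct: (-1, -3)
  layer 1 (follow_wall) active — inhibits: none
  layer 2 (seek_light) idle — unchanged: none
  layer 3 (align_heading) idle — unchanged: none
  layer 4 (back_away) idle — unchanged: none
  → actuator none
tick 2:
  layer 0 (dock) active — direct: (-1, -3)
  layer 1 (follow_wall) active — inhibits: none
  layer 2 (seek_light) active — suppresses: (-3, 3)
  layer 3 (align_heading) idle — unchanged: (-3, 3)
  layer 4 (back_away) idle — unchanged: (-3, 3)
  → actuator (-3, 3)

none
none
-3 3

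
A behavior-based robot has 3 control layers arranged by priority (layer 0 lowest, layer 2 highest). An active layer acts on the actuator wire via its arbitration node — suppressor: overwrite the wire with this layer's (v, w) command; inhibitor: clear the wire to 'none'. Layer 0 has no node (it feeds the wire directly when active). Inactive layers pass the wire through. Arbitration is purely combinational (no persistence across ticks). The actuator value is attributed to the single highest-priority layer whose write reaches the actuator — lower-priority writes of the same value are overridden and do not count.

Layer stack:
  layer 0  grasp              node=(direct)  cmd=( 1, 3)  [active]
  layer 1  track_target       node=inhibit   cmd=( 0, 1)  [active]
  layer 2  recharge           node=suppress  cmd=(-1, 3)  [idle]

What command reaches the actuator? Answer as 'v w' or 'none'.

layer 0 (grasp) active — direct: (1, 3)
layer 1 (track_target) active — inhibits: none
layer 2 (recharge) idle — unchanged: none
→ actuator none

none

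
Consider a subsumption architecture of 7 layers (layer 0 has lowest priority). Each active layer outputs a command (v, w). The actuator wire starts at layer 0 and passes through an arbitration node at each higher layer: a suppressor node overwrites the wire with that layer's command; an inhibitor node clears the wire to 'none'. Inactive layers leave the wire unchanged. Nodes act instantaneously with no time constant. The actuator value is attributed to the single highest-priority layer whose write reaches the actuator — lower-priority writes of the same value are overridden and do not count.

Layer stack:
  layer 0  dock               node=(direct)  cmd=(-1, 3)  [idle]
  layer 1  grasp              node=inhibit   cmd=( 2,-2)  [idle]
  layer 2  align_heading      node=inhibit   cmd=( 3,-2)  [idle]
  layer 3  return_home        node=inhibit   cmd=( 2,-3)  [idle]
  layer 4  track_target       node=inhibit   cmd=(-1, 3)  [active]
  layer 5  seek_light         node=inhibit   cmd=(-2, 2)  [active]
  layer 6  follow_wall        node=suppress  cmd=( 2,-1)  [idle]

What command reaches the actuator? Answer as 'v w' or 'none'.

none

[0] dock off; wire := none
[1] grasp off; pass none
[2] align_heading off; pass none
[3] return_home off; pass none
[4] track_target on (inhibit); wire := none
[5] seek_light on (inhibit); wire := none
[6] follow_wall off; pass none
output none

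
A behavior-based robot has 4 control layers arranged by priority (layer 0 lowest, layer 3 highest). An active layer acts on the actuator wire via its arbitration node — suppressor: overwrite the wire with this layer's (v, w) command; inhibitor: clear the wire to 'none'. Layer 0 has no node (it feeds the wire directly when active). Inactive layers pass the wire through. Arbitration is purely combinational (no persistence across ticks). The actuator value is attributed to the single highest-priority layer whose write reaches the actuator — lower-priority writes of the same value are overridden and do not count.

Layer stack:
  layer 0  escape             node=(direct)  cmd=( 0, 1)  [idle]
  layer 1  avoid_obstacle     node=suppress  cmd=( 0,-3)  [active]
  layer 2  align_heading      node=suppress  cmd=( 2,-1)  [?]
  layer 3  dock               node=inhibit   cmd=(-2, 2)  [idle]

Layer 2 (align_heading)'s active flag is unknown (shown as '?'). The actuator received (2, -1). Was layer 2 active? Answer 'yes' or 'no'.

yes

If layer 2 is active=yes:
  actuator would be (2, -1)
If layer 2 is active=no:
  actuator would be (0, -3)
Observed (2, -1), so layer 2 was active.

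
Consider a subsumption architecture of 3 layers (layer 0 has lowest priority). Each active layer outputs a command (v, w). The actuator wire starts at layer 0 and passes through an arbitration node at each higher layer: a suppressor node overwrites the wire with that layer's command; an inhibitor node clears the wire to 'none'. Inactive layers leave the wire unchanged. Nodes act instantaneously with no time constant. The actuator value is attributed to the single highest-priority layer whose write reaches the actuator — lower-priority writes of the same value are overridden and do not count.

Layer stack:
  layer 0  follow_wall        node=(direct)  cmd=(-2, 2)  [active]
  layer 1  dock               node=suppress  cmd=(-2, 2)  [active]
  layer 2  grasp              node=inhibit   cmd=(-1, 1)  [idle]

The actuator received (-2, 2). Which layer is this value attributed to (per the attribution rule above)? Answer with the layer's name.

dock

[0] follow_wall on; wire := (-2, 2)
[1] dock on (suppress); wire := (-2, 2)
[2] grasp off; pass (-2, 2)
output (-2, 2)
last writer: layer 1 = dock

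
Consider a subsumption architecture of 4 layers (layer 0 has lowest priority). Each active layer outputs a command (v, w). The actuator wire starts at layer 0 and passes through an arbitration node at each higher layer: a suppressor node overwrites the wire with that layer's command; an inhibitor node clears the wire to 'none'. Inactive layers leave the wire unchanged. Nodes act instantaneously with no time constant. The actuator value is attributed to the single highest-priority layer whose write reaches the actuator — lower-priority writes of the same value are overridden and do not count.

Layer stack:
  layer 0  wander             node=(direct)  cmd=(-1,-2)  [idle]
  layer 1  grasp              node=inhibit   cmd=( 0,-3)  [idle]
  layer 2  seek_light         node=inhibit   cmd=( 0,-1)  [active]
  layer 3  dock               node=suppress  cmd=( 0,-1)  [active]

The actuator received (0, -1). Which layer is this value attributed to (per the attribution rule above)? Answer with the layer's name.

L0 wander: idle → wire = none
L1 grasp: idle → wire stays none
L2 seek_light: active, inhibitor → wire = none
L3 dock: active, suppressor → wire = (0, -1)
actuator = (0, -1)
last writer: layer 3 = dock

dock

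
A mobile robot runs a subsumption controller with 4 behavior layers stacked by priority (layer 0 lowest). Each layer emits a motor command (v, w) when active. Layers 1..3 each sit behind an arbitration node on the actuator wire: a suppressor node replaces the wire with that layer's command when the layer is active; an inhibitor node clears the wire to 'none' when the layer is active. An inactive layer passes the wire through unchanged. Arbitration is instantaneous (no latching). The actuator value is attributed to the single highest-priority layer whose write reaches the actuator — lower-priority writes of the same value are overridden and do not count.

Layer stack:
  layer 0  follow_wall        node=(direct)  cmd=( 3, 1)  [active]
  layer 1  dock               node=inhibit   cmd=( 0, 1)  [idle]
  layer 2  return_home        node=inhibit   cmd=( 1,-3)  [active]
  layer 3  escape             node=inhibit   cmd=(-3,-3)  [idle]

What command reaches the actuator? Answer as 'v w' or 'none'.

none

layer 0 (follow_wall) active — direct: (3, 1)
layer 1 (dock) idle — unchanged: (3, 1)
layer 2 (return_home) active — inhibits: none
layer 3 (escape) idle — unchanged: none
→ actuator none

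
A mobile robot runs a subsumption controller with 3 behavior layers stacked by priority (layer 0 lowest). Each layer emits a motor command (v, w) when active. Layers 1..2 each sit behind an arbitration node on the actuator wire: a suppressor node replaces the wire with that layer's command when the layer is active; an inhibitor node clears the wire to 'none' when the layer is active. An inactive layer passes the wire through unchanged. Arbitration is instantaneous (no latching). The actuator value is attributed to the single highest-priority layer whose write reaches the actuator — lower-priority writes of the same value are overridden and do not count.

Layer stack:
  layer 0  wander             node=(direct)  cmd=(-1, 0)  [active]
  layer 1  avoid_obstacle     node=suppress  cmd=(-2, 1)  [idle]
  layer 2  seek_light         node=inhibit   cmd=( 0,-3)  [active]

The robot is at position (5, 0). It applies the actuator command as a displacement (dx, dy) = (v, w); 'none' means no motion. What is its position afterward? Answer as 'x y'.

5 0

L0 wander: active, feeds wire = (-1, 0)
L1 avoid_obstacle: idle → wire stays (-1, 0)
L2 seek_light: active, inhibitor → wire = none
actuator = none
position: (5, 0) + none = (5, 0)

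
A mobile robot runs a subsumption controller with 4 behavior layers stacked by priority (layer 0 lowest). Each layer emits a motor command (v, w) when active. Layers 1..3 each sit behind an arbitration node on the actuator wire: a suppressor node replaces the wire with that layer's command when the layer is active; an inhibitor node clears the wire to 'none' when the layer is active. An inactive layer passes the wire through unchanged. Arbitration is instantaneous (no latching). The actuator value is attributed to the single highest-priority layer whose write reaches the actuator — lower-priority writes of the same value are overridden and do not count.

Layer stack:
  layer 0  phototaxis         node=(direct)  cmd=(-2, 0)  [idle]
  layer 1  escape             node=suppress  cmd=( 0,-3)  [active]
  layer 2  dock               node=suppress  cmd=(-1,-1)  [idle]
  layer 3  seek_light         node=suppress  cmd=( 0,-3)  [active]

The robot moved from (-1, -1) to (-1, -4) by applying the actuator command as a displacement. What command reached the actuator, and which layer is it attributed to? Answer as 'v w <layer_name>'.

0 -3 seek_light

displacement = (-1, -4) − (-1, -1) = (0, -3)
layer 0 (phototaxis) idle — none
layer 1 (escape) active — suppresses: (0, -3)
layer 2 (dock) idle — unchanged: (0, -3)
layer 3 (seek_light) active — suppresses: (0, -3)
→ actuator (0, -3) — from layer 3 (seek_light)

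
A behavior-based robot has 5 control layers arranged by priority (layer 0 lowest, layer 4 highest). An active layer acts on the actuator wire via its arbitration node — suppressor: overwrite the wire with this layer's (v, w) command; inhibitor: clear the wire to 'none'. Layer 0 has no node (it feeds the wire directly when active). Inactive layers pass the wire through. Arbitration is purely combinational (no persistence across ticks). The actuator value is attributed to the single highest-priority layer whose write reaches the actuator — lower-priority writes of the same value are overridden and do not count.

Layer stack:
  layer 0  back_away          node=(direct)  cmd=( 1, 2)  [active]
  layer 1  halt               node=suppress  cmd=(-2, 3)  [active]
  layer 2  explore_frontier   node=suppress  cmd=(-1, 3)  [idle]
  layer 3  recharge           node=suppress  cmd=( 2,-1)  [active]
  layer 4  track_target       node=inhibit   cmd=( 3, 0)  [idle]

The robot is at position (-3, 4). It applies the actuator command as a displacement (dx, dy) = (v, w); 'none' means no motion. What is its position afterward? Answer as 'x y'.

[0] back_away on; wire := (1, 2)
[1] halt on (suppress); wire := (-2, 3)
[2] explore_frontier off; pass (-2, 3)
[3] recharge on (suppress); wire := (2, -1)
[4] track_target off; pass (2, -1)
output (2, -1)
position: (-3, 4) + (2, -1) = (-1, 3)

-1 3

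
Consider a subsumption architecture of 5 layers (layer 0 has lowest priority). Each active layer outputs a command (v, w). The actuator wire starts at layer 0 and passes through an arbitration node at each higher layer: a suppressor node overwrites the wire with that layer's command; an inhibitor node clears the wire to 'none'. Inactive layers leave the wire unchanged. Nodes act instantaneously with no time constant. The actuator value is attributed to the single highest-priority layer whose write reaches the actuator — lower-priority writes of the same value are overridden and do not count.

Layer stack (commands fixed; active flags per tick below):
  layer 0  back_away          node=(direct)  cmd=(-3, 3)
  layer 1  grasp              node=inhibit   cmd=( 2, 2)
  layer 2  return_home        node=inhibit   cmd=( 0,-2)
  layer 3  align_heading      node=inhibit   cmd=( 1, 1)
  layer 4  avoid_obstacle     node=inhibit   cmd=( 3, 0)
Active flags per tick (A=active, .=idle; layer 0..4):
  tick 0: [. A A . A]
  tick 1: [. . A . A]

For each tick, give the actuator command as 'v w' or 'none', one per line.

tick 0:
  L0 back_away: idle → wire = none
  L1 grasp: active, inhibitor → wire = none
  L2 return_home: active, inhibitor → wire = none
  L3 align_heading: idle → wire stays none
  L4 avoid_obstacle: active, inhibitor → wire = none
  actuator = none
tick 1:
  L0 back_away: idle → wire = none
  L1 grasp: idle → wire stays none
  L2 return_home: active, inhibitor → wire = none
  L3 align_heading: idle → wire stays none
  L4 avoid_obstacle: active, inhibitor → wire = none
  actuator = none

none
none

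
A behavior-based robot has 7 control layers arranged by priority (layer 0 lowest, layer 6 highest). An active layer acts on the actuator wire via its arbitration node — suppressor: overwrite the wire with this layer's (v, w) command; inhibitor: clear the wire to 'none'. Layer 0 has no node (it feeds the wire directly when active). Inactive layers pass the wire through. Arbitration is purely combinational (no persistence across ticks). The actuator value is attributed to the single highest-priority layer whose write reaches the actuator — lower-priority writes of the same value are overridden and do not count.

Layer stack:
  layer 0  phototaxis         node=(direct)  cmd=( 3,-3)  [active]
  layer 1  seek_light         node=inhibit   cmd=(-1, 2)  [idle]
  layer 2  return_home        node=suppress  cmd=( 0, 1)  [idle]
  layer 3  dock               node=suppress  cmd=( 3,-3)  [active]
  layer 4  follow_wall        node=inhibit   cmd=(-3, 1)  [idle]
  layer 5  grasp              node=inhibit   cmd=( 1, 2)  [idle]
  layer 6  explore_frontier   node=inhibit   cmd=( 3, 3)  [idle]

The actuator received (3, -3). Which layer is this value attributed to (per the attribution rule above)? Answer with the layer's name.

L0 phototaxis: active, feeds wire = (3, -3)
L1 seek_light: idle → wire stays (3, -3)
L2 return_home: idle → wire stays (3, -3)
L3 dock: active, suppressor → wire = (3, -3)
L4 follow_wall: idle → wire stays (3, -3)
L5 grasp: idle → wire stays (3, -3)
L6 explore_frontier: idle → wire stays (3, -3)
actuator = (3, -3)
last writer: layer 3 = dock

dock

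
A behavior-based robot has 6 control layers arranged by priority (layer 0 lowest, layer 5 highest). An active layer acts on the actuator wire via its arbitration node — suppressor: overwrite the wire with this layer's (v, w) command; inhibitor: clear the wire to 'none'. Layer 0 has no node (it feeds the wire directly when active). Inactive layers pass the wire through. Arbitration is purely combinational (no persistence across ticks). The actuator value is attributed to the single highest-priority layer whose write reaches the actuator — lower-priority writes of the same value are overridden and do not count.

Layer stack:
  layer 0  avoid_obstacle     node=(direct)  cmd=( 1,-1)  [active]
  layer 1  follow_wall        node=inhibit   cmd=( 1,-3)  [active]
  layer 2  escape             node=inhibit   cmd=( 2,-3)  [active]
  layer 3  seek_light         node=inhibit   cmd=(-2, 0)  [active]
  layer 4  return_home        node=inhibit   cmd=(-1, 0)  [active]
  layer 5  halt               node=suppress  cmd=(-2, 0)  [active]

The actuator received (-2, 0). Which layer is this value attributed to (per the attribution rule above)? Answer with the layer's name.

halt

[0] avoid_obstacle on; wire := (1, -1)
[1] follow_wall on (inhibit); wire := none
[2] escape on (inhibit); wire := none
[3] seek_light on (inhibit); wire := none
[4] return_home on (inhibit); wire := none
[5] halt on (suppress); wire := (-2, 0)
output (-2, 0)
last writer: layer 5 = halt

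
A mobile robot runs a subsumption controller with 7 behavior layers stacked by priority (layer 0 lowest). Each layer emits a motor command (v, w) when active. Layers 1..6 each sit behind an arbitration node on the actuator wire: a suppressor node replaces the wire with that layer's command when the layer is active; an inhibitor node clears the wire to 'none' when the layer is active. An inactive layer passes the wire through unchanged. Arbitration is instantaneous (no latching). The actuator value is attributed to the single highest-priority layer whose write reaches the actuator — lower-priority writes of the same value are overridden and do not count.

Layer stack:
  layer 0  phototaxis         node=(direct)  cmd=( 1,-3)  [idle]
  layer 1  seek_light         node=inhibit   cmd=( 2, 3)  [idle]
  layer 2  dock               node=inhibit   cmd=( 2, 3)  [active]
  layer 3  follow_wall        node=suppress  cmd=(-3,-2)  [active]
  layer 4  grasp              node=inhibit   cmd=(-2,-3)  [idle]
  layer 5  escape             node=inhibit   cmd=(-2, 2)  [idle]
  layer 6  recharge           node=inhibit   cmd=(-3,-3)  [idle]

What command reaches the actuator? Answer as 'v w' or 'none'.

L0 phototaxis: idle → wire = none
L1 seek_light: idle → wire stays none
L2 dock: active, inhibitor → wire = none
L3 follow_wall: active, suppressor → wire = (-3, -2)
L4 grasp: idle → wire stays (-3, -2)
L5 escape: idle → wire stays (-3, -2)
L6 recharge: idle → wire stays (-3, -2)
actuator = (-3, -2)

-3 -2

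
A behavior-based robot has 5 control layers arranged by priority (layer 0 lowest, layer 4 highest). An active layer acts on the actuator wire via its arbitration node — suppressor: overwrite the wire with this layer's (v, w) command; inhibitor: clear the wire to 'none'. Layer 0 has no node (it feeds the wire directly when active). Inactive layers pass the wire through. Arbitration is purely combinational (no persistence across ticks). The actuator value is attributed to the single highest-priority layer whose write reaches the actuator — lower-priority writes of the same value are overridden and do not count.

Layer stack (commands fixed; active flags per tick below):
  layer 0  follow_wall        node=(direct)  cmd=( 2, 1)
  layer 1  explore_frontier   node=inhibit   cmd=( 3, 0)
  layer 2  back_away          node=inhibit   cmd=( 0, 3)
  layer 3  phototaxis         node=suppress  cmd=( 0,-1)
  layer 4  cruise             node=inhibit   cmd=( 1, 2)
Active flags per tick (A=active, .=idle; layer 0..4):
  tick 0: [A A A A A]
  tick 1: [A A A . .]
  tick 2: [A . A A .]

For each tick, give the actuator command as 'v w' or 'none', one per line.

none
none
0 -1

tick 0:
  [0] follow_wall on; wire := (2, 1)
  [1] explore_frontier on (inhibit); wire := none
  [2] back_away on (inhibit); wire := none
  [3] phototaxis on (suppress); wire := (0, -1)
  [4] cruise on (inhibit); wire := none
  output none
tick 1:
  [0] follow_wall on; wire := (2, 1)
  [1] explore_frontier on (inhibit); wire := none
  [2] back_away on (inhibit); wire := none
  [3] phototaxis off; pass none
  [4] cruise off; pass none
  output none
tick 2:
  [0] follow_wall on; wire := (2, 1)
  [1] explore_frontier off; pass (2, 1)
  [2] back_away on (inhibit); wire := none
  [3] phototaxis on (suppress); wire := (0, -1)
  [4] cruise off; pass (0, -1)
  output (0, -1)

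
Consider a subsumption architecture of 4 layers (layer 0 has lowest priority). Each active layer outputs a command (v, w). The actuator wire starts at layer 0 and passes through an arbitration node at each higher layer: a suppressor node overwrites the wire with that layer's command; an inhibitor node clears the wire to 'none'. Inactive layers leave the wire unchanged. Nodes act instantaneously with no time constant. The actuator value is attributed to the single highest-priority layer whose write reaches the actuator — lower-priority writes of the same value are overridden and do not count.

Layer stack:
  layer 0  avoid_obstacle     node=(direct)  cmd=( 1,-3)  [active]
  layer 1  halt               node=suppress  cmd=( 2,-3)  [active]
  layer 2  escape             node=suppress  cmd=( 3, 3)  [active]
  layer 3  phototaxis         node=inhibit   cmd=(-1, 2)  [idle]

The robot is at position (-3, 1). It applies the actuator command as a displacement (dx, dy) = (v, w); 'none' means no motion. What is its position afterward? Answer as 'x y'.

L0 avoid_obstacle: active, feeds wire = (1, -3)
L1 halt: active, suppressor → wire = (2, -3)
L2 escape: active, suppressor → wire = (3, 3)
L3 phototaxis: idle → wire stays (3, 3)
actuator = (3, 3)
position: (-3, 1) + (3, 3) = (0, 4)

0 4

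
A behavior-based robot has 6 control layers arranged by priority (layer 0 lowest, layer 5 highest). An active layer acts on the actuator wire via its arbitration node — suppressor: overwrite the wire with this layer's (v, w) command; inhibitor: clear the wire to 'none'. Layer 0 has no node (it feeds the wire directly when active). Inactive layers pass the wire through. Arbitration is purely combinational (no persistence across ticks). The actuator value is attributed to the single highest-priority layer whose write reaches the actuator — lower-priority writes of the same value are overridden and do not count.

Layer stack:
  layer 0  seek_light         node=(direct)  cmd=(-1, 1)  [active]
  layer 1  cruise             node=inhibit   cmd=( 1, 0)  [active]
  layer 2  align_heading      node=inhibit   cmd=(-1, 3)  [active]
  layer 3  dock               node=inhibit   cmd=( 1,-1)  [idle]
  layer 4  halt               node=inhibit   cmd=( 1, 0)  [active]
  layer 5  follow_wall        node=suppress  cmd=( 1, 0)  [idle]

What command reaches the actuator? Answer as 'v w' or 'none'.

none

L0 seek_light: active, feeds wire = (-1, 1)
L1 cruise: active, inhibitor → wire = none
L2 align_heading: active, inhibitor → wire = none
L3 dock: idle → wire stays none
L4 halt: active, inhibitor → wire = none
L5 follow_wall: idle → wire stays none
actuator = none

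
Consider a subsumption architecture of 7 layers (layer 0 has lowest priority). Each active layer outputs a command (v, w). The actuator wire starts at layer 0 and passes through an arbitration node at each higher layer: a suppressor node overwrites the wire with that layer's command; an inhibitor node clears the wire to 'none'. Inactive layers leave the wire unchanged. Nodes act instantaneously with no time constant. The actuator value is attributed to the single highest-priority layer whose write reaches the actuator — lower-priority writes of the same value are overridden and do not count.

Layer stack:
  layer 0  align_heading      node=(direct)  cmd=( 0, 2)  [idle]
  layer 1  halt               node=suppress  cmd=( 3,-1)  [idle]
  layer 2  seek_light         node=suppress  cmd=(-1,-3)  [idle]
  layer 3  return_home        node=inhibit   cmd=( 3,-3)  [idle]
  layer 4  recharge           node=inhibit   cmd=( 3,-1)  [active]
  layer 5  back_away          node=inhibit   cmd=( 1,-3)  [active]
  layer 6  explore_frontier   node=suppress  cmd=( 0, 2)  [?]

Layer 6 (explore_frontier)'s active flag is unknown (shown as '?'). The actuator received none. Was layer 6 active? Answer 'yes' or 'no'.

If layer 6 is active=yes:
  actuator would be (0, 2)
If layer 6 is active=no:
  actuator would be none
Observed none, so layer 6 was idle.

no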